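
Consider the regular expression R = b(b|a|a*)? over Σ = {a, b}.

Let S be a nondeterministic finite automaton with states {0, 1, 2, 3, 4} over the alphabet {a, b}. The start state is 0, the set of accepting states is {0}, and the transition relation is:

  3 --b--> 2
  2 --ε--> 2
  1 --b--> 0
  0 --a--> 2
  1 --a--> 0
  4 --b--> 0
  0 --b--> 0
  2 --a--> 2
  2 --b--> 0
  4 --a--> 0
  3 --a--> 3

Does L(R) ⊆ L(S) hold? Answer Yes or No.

The string ba is in L(R) but not in L(S).
So L(R) ⊄ L(S).

No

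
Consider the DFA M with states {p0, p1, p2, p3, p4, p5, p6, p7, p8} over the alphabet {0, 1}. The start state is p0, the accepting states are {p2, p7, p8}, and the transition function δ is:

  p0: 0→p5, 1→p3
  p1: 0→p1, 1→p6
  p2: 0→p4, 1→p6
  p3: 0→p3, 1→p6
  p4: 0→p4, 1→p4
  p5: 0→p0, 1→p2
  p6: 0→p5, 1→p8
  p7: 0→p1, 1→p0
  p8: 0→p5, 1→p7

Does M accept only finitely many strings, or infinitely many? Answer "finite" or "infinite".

State p3 is reachable from the start and can reach an accepting state, and it lies on the cycle p3 → p3.
Traversing that cycle any number of times yields accepted strings of unbounded length, so the language is infinite.

infinite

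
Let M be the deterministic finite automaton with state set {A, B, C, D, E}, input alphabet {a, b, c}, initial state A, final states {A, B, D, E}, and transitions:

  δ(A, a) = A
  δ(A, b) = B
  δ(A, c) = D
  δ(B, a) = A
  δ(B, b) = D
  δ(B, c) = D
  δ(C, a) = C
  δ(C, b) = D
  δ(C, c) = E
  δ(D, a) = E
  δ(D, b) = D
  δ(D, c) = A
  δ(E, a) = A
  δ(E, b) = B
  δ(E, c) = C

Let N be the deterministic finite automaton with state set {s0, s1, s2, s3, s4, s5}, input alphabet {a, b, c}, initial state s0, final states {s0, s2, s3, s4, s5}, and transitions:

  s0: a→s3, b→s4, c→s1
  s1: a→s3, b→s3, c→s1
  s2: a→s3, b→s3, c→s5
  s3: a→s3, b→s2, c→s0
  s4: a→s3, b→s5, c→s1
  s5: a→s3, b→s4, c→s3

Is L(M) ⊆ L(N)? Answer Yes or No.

The string c is in L(M) but not in L(N).
So L(M) ⊄ L(N).

No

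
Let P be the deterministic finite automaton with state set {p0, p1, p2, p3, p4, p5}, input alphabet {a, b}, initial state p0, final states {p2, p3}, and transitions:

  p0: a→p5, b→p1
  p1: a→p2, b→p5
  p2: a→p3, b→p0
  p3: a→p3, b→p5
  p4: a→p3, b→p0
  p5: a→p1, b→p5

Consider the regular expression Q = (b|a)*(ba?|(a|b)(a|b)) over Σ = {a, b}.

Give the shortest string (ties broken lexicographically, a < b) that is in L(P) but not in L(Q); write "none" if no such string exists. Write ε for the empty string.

none

Converting the expression Q to a DFA (subset construction, then merging equivalent states) gives the minimal DFA with states {q0, q1, q2}, start state q0, accepting states {q2} and transitions q0: a→q1, b→q2; q1: a→q2, b→q2; q2: a→q2, b→q2.
Exploring the product automaton P × Q from the start pair (p0, q0), following both machines on each input symbol, reaches 7 state pairs: (p0, q0), (p5, q1), (p1, q2), (p5, q2), (p2, q2), (p3, q2), (p0, q2).
P accepts in {p2, p3} and Q accepts in {q2}. The reachable pairs whose P-component is accepting are (p2, q2), (p3, q2); in each of them the Q-component is accepting too, so the product for L(P) \ L(Q) (P-component accepting, Q-component rejecting) has no reachable accepting pair and the difference is empty.
So every string accepted by P is also accepted by Q: L(P) \ L(Q) = ∅ and there is no such string.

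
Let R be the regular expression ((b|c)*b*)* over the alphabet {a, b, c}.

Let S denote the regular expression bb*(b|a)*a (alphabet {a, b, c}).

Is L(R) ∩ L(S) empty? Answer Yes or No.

Converting the expression R to a DFA (subset construction, then merging equivalent states) gives the minimal DFA with states {r0, r1}, start state r0, accepting states {r0} and transitions r0: a→r1, b→r0, c→r0; r1: a→r1, b→r1, c→r1.
Converting the expression S to a DFA (subset construction, then merging equivalent states) gives the minimal DFA with states {s0, s1, s2, s3}, start state s0, accepting states {s3} and transitions s0: a→s1, b→s2, c→s1; s1: a→s1, b→s1, c→s1; s2: a→s3, b→s2, c→s1; s3: a→s3, b→s2, c→s1.
Exploring the product automaton R × S from the start pair (r0, s0), following both machines on each input symbol, reaches 6 state pairs: (r0, s0), (r1, s1), (r0, s2), (r0, s1), (r1, s3), (r1, s2).
R accepts in {r0} and S accepts in {s3}; no reachable pair has both components accepting, so no string drives both machines to acceptance simultaneously and L(R) ∩ L(S) = ∅.
So no string is accepted by both, and the intersection is empty.

Yes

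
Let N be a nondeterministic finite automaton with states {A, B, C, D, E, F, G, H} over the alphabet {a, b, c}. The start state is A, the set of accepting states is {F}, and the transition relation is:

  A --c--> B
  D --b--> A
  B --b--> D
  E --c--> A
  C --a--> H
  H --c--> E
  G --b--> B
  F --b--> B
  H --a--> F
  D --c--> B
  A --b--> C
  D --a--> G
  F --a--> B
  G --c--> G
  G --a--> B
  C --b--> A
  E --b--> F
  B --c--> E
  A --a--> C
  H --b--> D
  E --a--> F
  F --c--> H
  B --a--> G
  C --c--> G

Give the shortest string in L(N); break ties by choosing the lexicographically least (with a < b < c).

aaa

A breadth-first search from A reaches an accepting state first via the path A → C → H → F on input aaa.
No string of length < 3 is accepted (BFS exhausts all shorter strings without reaching an accepting state), and aaa is the lexicographically least accepting string of length 3.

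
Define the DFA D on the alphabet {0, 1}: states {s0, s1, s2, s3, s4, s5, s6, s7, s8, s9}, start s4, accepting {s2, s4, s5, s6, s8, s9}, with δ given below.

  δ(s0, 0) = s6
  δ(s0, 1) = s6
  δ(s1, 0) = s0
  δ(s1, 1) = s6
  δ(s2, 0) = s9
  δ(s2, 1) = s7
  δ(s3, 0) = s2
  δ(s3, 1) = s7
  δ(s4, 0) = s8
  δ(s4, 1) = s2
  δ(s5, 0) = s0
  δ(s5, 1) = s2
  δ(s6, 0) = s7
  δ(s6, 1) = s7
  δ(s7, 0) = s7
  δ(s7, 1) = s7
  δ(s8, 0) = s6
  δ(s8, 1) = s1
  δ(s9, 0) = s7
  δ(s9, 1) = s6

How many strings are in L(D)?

9

The useful subgraph on states {s0, s1, s2, s4, s6, s8, s9} is acyclic, so L(D) is finite; the longest accepting path visits 5 useful states, giving maximum string length 4.
Counting accepting paths from s4 by length: 1 of length 0, 2 of length 1, 2 of length 2, 2 of length 3, 2 of length 4. Total 9.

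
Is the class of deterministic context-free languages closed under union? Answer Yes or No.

No

{aⁿbⁿ : n≥0} and {aⁿb²ⁿ : n≥0} are each accepted by a deterministic PDA (push the a's; pop one per b, respectively one per two b's), but their union U is not. Suppose a DPDA M accepted U. Being deterministic, M has a single run on aⁿb²ⁿ, and since aⁿbⁿ ∈ U that run passes through an accepting configuration right after consuming the prefix aⁿbⁿ and then goes on to accept again after n more b's. Build an ordinary (nondeterministic) PDA M′ that simulates M on a's and b's and, at any moment when M is in an accepting state, may switch to a second mode in which it reads only c's, feeding each c to M as a b; M′ accepts when M does. Then M′ accepts aⁱbʲcᵏ (k≥1) exactly when both aⁱbʲ ∈ U and aⁱbʲ⁺ᵏ ∈ U, and checking the four cases (i=j or j=2i, combined with j+k=i or j+k=2i) leaves only i=j=k: so L(M′) ∩ a*b*c⁺ = {aⁿbⁿcⁿ : n≥1} would be context-free, which it is not (pumping lemma) — contradiction. (The union is an unambiguous CFL; it is determinism, not unambiguity, that fails.)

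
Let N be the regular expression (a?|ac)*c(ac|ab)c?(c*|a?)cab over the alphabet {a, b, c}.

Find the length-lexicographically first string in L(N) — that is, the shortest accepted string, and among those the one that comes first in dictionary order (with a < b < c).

By inspection of the expression, no string of length less than 6 matches, and cabcab is the lexicographically first match of length 6.

cabcab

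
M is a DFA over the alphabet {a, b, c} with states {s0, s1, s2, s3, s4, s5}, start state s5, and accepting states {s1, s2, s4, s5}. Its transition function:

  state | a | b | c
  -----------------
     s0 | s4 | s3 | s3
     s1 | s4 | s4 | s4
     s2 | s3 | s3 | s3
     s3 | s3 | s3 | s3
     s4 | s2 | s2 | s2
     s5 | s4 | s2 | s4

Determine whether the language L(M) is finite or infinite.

finite

The useful states (reachable from s5 and able to reach an accepting state) are {s2, s4, s5}.
Restricted to these states the transition graph has no cycle, so every accepting path has bounded length and L is finite.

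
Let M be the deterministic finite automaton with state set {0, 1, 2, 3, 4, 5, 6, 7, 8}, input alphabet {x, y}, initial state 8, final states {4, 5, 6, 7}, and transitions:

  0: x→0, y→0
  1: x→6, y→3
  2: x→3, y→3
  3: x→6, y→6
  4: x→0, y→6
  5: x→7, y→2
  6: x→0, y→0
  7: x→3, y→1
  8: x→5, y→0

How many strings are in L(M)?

11

The useful subgraph on states {1, 2, 3, 5, 6, 7, 8} is acyclic, so L(M) is finite; the longest accepting path visits 6 useful states, giving maximum string length 5.
Counting accepting paths from 8 by length: 1 of length 1, 1 of length 2, 7 of length 4, 2 of length 5. Total 11.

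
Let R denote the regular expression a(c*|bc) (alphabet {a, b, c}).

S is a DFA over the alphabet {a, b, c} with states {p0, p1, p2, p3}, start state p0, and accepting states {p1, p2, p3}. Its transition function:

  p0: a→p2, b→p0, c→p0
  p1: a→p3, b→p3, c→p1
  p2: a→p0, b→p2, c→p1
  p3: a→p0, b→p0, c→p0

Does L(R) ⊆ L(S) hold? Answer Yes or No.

Yes

Converting the expression R to a DFA (subset construction, then merging equivalent states) gives the minimal DFA with states {r0, r1, r2, r3, r4, r5}, start state r0, accepting states {r1, r4, r5} and transitions r0: a→r1, b→r2, c→r2; r1: a→r2, b→r3, c→r4; r2: a→r2, b→r2, c→r2; r3: a→r2, b→r2, c→r5; r4: a→r2, b→r2, c→r4; r5: a→r2, b→r2, c→r2.
Exploring the product automaton R × S from the start pair (r0, p0), following both machines on each input symbol, reaches 9 state pairs: (r0, p0), (r1, p2), (r2, p0), (r3, p2), (r4, p1), (r2, p2), (r5, p1), (r2, p3), (r2, p1).
R accepts in {r1, r4, r5} and S accepts in {p1, p2, p3}. The reachable pairs whose R-component is accepting are (r1, p2), (r4, p1), (r5, p1); in each of them the S-component is accepting too, so the product for L(R) \ L(S) (R-component accepting, S-component rejecting) has no reachable accepting pair and the difference is empty.
Hence every string in L(R) is also in L(S).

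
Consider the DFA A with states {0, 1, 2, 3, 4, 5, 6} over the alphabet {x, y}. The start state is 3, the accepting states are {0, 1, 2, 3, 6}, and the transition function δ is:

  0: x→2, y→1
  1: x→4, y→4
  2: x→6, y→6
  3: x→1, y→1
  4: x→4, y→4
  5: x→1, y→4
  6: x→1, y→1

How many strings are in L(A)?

The useful subgraph on states {1, 3} is acyclic, so L(A) is finite; the longest accepting path visits 2 useful states, giving maximum string length 1.
Counting accepting paths from 3 by length: 1 of length 0, 2 of length 1. Total 3.

3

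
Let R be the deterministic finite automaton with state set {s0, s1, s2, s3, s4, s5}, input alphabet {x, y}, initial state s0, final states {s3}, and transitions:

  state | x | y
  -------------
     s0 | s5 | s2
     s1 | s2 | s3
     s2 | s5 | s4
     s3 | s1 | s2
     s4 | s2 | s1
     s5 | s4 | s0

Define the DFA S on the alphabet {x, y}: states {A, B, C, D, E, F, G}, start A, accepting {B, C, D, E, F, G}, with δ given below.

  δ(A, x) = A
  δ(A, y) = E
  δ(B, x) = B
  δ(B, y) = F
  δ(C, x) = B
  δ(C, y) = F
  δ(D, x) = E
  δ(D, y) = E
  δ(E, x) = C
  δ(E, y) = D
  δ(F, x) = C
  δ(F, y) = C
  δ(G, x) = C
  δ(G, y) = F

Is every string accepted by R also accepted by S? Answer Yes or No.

Exploring the product automaton R × S from the start pair (s0, A), following both machines on each input symbol, reaches 29 state pairs: (s0, A), (s5, A), (s2, E), (s4, A), (s0, E), (s5, C), (s4, D), (s2, A), (s1, E), (s2, D), (s4, B), (s0, F), (s4, E), (s2, C), (s3, D), (s5, E), (s2, B), (s1, F), (s1, D), (s5, B), (s4, F), (s4, C), (s0, D), (s3, C), (s3, E), (s1, C), (s1, B), (s2, F), (s3, F).
R accepts in {s3} and S accepts in {B, C, D, E, F, G}. The reachable pairs whose R-component is accepting are (s3, D), (s3, C), (s3, E), (s3, F); in each of them the S-component is accepting too, so the product for L(R) \ L(S) (R-component accepting, S-component rejecting) has no reachable accepting pair and the difference is empty.
Hence every string in L(R) is also in L(S).

Yes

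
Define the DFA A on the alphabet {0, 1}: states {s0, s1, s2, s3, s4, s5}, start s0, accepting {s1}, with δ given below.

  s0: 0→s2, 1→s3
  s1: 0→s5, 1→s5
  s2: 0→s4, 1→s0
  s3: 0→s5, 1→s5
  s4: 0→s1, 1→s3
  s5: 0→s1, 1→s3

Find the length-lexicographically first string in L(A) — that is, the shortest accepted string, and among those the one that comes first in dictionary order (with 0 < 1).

000

A breadth-first search from s0 reaches an accepting state first via the path s0 → s2 → s4 → s1 on input 000.
No string of length < 3 is accepted (BFS exhausts all shorter strings without reaching an accepting state), and 000 is the lexicographically least accepting string of length 3.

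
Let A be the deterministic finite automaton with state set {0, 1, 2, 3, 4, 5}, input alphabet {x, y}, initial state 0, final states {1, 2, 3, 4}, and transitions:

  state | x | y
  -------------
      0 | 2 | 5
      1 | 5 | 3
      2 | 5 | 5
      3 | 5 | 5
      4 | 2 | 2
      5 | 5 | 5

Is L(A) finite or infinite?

The useful states (reachable from 0 and able to reach an accepting state) are {0, 2}.
Restricted to these states the transition graph has no cycle, so every accepting path has bounded length and L is finite.

finite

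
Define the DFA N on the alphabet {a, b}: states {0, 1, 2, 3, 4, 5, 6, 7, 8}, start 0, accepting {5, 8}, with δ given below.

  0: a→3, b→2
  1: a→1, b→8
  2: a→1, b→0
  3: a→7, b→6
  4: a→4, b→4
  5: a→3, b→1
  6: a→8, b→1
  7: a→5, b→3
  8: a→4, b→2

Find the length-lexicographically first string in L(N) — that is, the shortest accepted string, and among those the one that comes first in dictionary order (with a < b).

aaa

A breadth-first search from 0 reaches an accepting state first via the path 0 → 3 → 7 → 5 on input aaa.
No string of length < 3 is accepted (BFS exhausts all shorter strings without reaching an accepting state), and aaa is the lexicographically least accepting string of length 3.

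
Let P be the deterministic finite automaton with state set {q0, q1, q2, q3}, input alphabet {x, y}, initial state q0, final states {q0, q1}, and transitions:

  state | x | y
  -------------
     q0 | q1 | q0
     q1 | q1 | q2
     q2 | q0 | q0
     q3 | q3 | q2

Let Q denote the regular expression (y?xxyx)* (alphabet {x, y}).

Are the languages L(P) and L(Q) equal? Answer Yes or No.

The string x is accepted by P but rejected by Q.
So L(P) ≠ L(Q).

No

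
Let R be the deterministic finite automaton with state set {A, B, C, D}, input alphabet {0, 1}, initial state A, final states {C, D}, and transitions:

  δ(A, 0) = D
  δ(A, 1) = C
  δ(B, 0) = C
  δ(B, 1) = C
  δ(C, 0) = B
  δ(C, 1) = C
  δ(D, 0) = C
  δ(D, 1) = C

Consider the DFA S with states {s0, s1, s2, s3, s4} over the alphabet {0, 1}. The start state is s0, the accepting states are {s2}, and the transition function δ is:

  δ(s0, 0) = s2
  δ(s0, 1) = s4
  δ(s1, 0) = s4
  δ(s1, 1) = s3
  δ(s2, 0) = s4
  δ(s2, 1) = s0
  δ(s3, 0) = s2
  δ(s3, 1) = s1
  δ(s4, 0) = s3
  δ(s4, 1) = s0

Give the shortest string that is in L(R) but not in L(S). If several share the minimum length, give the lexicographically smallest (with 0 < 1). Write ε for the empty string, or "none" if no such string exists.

1

The string 1 is accepted by R but not by S.
No shorter string lies in the difference, and 1 is the lexicographically first length-1 string in L(R) \ L(S).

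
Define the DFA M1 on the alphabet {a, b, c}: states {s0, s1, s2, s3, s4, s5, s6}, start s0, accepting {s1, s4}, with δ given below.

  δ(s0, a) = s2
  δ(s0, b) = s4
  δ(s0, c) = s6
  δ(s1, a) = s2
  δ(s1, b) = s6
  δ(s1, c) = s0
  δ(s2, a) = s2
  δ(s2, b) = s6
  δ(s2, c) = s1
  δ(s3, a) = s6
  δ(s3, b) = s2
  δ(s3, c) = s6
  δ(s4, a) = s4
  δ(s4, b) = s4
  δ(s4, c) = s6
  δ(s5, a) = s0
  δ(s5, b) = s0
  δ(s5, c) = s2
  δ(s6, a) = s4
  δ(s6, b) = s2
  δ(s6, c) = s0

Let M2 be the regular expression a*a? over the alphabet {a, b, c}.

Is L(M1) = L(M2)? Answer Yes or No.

The string b is accepted by M1 but rejected by M2.
So L(M1) ≠ L(M2).

No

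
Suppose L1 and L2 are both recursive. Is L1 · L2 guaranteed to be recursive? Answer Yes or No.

For an input of length n, try each of the n+1 split points, running the decider for L₁ on the prefix and the decider for L₂ on the suffix; accept if some split succeeds. Finitely many halting sub-runs, so this decides L₁L₂.
So the recursive languages are closed under concatenation.

Yes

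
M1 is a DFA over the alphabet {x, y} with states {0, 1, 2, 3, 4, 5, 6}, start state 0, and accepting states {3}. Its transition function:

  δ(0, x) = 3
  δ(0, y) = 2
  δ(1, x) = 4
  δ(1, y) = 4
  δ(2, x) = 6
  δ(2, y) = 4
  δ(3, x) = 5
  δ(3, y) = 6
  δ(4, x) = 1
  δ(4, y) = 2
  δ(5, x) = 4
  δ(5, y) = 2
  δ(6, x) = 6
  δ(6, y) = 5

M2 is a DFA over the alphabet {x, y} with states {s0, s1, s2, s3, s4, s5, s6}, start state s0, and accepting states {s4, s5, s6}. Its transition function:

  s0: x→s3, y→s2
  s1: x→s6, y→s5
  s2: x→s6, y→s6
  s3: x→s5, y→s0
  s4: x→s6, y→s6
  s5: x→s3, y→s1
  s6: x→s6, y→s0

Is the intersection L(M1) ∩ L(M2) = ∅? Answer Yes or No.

Yes

Exploring the product automaton M1 × M2 from the start pair (0, s0), following both machines on each input symbol, reaches 24 state pairs: (0, s0), (3, s3), (2, s2), (5, s5), (6, s0), (6, s6), (4, s6), (4, s3), (2, s1), (6, s3), (5, s2), (5, s0), (1, s6), (2, s0), (1, s5), (4, s5), (6, s5), (2, s6), (4, s0), (4, s2), (4, s1), (1, s3), (5, s1), (2, s5).
M1 accepts in {3} and M2 accepts in {s4, s5, s6}; no reachable pair has both components accepting, so no string drives both machines to acceptance simultaneously and L(M1) ∩ L(M2) = ∅.
So no string is accepted by both, and the intersection is empty.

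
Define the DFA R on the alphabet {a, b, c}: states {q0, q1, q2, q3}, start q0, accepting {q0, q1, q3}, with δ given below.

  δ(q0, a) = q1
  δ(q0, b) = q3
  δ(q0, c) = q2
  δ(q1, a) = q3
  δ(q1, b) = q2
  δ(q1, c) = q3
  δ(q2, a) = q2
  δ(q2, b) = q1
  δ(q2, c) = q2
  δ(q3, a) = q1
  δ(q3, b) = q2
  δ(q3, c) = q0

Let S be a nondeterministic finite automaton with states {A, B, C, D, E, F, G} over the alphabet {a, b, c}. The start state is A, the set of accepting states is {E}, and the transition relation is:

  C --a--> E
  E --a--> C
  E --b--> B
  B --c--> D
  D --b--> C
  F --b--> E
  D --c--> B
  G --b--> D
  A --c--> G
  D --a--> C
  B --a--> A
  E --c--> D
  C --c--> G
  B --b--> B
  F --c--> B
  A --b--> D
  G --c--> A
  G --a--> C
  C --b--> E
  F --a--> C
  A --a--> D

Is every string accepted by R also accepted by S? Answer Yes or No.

No

The empty string ε is in L(R) but not in L(S).
So L(R) ⊄ L(S).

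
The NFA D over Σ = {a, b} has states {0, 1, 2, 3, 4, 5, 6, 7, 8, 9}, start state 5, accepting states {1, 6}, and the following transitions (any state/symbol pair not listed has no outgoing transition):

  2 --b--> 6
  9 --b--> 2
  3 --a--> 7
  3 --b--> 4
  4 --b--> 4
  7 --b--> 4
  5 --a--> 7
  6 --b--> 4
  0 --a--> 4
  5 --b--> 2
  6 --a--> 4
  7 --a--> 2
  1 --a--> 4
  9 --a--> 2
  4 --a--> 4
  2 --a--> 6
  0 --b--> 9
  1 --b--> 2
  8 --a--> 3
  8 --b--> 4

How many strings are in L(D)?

4

The useful subgraph on states {2, 5, 6, 7} is acyclic, so L(D) is finite; the longest accepting path visits 4 useful states, giving maximum string length 3.
Counting accepting paths from 5 by length: 2 of length 2, 2 of length 3. Total 4.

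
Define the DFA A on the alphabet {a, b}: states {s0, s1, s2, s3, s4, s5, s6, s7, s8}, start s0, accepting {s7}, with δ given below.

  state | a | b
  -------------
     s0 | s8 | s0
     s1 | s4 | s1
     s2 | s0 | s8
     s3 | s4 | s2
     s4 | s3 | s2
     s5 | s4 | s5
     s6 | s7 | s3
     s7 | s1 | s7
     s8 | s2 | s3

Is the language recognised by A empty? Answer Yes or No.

Yes

The states reachable from the start state are {s0, s2, s3, s4, s8}.
None of the accepting states {s7} is reachable, so no string is accepted and L(A) = ∅.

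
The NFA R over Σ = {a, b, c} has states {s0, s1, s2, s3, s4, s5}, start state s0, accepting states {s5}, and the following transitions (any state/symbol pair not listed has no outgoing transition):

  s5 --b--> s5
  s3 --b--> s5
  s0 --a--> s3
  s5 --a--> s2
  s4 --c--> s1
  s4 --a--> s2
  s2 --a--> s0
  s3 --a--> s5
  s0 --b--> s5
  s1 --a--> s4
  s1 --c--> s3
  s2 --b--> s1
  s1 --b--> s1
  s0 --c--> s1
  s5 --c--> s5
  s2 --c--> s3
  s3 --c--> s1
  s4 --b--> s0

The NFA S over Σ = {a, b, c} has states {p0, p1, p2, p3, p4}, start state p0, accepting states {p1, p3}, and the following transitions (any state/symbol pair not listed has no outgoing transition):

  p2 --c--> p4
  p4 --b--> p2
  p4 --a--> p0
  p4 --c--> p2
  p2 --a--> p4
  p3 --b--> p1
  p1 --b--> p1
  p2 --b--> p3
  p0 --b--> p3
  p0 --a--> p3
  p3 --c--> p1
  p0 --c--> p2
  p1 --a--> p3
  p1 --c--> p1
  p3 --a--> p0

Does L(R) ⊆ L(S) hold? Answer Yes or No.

The string aa is in L(R) but not in L(S).
So L(R) ⊄ L(S).

No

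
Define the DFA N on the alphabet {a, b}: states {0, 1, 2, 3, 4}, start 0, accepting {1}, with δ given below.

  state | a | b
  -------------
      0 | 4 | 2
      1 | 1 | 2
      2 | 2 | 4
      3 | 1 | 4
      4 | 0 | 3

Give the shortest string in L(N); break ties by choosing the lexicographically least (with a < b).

A breadth-first search from 0 reaches an accepting state first via the path 0 → 4 → 3 → 1 on input aba.
No string of length < 3 is accepted (BFS exhausts all shorter strings without reaching an accepting state), and aba is the lexicographically least accepting string of length 3.

aba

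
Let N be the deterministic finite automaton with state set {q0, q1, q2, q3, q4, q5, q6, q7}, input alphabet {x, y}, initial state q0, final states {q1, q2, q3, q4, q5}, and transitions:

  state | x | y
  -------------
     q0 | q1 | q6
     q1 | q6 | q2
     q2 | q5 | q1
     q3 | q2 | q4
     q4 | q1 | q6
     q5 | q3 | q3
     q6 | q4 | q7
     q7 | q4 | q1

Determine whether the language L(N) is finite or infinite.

infinite

State q1 is reachable from the start and can reach an accepting state, and it lies on the cycle q1 → q2 → q1.
Traversing that cycle any number of times yields accepted strings of unbounded length, so the language is infinite.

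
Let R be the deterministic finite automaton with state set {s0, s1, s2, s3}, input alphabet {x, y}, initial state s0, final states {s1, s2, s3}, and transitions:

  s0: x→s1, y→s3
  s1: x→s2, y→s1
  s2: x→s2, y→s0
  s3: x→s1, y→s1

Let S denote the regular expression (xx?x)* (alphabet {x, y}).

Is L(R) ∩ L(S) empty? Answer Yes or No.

The string xx is accepted by both R and S.
Hence L(R) ∩ L(S) ≠ ∅.

No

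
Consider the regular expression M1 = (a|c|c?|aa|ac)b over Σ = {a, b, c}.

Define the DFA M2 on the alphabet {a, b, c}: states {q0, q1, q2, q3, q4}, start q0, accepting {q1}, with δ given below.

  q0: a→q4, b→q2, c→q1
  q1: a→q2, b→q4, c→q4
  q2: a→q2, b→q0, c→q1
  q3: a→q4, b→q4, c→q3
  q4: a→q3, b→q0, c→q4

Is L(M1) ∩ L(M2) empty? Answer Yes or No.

Yes

Converting the expression M1 to a DFA (subset construction, then merging equivalent states) gives the minimal DFA with states {r0, r1, r2, r3, r4}, start state r0, accepting states {r2} and transitions r0: a→r1, b→r2, c→r3; r1: a→r3, b→r2, c→r3; r2: a→r4, b→r4, c→r4; r3: a→r4, b→r2, c→r4; r4: a→r4, b→r4, c→r4.
Exploring the product automaton M1 × M2 from the start pair (r0, q0), following both machines on each input symbol, reaches 13 state pairs: (r0, q0), (r1, q4), (r2, q2), (r3, q1), (r3, q3), (r2, q0), (r3, q4), (r4, q2), (r4, q0), (r4, q1), (r2, q4), (r4, q4), (r4, q3).
M1 accepts in {r2} and M2 accepts in {q1}; no reachable pair has both components accepting, so no string drives both machines to acceptance simultaneously and L(M1) ∩ L(M2) = ∅.
So no string is accepted by both, and the intersection is empty.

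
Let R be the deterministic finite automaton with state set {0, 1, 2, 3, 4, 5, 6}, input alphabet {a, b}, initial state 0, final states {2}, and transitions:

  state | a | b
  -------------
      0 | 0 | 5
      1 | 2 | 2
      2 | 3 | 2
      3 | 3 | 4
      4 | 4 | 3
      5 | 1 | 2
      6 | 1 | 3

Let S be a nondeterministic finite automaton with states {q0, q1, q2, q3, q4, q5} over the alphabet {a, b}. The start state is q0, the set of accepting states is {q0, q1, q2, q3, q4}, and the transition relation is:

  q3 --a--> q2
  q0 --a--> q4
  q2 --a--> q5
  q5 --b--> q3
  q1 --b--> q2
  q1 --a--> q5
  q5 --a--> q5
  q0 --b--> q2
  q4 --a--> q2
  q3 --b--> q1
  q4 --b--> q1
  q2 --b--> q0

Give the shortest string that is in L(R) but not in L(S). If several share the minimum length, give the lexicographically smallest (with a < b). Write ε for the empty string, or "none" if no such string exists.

baa

The string baa is accepted by R but not by S.
No shorter string lies in the difference, and baa is the lexicographically first length-3 string in L(R) \ L(S).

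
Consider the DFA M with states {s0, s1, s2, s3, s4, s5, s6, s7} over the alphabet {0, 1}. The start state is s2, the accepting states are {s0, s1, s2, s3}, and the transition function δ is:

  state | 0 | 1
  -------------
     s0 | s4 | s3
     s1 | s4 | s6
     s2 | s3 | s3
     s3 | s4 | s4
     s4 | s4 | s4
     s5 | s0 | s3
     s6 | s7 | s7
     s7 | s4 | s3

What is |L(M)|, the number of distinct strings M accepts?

3

The useful subgraph on states {s2, s3} is acyclic, so L(M) is finite; the longest accepting path visits 2 useful states, giving maximum string length 1.
Counting accepting paths from s2 by length: 1 of length 0, 2 of length 1. Total 3.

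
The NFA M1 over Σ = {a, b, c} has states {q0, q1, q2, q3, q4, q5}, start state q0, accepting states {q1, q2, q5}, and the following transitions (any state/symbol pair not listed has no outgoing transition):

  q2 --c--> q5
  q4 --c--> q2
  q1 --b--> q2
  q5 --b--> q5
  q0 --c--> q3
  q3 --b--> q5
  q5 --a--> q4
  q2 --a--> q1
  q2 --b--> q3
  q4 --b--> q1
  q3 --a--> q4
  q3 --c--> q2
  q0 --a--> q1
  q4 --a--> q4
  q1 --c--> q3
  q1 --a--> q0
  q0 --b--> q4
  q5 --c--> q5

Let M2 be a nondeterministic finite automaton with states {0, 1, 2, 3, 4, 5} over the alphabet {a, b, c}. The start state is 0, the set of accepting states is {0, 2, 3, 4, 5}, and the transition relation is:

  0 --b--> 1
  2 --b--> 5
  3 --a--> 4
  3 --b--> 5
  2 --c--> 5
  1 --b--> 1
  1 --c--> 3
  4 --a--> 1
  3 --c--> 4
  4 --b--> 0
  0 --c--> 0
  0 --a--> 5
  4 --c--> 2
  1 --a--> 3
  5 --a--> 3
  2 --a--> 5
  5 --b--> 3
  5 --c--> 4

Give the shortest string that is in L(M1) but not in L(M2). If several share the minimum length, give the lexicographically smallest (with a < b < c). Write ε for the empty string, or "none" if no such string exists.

bb

The string bb is accepted by M1 but not by M2.
No shorter string lies in the difference, and bb is the lexicographically first length-2 string in L(M1) \ L(M2).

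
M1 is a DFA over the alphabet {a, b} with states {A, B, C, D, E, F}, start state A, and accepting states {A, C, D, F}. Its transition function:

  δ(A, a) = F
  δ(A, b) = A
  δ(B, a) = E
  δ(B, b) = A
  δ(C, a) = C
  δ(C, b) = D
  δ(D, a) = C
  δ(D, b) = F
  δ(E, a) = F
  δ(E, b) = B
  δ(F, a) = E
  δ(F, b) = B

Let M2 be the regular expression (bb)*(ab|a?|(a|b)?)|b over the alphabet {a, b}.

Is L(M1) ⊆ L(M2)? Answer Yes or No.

The string ba is in L(M1) but not in L(M2).
So L(M1) ⊄ L(M2).

No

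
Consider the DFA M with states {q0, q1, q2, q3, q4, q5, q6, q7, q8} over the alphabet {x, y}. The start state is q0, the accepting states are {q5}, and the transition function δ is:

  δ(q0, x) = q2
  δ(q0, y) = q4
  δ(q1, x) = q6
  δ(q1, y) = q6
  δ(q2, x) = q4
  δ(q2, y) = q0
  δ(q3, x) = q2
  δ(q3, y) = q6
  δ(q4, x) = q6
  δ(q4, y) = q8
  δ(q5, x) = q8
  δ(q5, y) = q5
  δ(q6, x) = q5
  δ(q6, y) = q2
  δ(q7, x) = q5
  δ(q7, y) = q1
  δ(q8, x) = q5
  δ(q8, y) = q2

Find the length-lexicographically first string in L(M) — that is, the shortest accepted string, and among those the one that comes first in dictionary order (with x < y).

yxx

A breadth-first search from q0 reaches an accepting state first via the path q0 → q4 → q6 → q5 on input yxx.
No string of length < 3 is accepted (BFS exhausts all shorter strings without reaching an accepting state), and yxx is the lexicographically least accepting string of length 3.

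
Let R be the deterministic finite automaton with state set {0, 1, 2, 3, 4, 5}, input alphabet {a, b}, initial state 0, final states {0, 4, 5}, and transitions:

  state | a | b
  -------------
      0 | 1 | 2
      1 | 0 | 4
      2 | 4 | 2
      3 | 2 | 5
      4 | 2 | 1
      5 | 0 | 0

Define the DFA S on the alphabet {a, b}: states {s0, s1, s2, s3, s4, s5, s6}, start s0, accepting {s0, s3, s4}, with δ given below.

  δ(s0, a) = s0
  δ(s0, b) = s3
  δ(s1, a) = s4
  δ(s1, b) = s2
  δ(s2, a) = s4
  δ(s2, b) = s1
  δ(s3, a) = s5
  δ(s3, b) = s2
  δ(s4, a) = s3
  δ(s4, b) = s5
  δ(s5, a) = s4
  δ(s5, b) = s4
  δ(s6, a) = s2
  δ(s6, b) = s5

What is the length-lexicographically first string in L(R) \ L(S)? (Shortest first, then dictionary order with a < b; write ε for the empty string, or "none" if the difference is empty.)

ba

The string ba is accepted by R but not by S.
No shorter string lies in the difference, and ba is the lexicographically first length-2 string in L(R) \ L(S).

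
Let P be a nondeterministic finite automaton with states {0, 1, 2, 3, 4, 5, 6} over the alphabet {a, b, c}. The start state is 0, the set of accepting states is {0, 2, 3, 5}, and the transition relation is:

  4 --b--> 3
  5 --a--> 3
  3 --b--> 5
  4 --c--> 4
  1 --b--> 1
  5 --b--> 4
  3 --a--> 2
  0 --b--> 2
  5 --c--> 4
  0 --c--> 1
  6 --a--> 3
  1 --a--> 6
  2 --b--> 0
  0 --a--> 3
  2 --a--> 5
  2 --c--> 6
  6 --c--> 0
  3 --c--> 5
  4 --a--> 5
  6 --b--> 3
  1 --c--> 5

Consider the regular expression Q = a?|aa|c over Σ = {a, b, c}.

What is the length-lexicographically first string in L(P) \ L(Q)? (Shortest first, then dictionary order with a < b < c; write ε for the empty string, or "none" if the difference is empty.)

The string b is accepted by P but not by Q.
No shorter string lies in the difference, and b is the lexicographically first length-1 string in L(P) \ L(Q).

b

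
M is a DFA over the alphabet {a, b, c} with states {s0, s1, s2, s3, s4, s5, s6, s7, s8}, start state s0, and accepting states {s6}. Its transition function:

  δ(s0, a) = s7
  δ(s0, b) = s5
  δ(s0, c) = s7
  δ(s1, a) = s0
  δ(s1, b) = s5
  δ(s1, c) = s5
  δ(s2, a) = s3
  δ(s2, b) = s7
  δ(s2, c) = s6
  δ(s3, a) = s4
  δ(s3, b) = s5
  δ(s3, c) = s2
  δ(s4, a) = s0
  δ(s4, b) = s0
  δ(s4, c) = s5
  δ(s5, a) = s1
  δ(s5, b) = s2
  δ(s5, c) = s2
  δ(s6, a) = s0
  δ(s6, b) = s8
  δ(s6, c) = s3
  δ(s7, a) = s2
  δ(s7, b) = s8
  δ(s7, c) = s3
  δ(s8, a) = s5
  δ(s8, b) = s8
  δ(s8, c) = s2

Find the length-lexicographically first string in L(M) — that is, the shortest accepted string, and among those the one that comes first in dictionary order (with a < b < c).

A breadth-first search from s0 reaches an accepting state first via the path s0 → s7 → s2 → s6 on input aac.
No string of length < 3 is accepted (BFS exhausts all shorter strings without reaching an accepting state), and aac is the lexicographically least accepting string of length 3.

aac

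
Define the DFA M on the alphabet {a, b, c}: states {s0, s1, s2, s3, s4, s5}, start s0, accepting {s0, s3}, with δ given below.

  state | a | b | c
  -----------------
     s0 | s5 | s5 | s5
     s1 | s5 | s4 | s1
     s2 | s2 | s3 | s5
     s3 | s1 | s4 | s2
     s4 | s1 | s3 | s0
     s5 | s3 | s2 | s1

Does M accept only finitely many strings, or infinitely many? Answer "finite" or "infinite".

infinite

State s1 is reachable from the start and can reach an accepting state, and it lies on the cycle s1 → s1.
Traversing that cycle any number of times yields accepted strings of unbounded length, so the language is infinite.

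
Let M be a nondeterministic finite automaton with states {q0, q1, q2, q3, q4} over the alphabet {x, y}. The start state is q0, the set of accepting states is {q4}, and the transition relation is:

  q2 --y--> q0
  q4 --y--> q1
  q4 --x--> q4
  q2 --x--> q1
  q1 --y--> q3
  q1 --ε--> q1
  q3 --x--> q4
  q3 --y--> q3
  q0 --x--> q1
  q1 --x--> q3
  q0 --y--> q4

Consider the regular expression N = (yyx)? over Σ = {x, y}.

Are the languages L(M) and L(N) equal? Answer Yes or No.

The string y is accepted by M but rejected by N.
So L(M) ≠ L(N).

No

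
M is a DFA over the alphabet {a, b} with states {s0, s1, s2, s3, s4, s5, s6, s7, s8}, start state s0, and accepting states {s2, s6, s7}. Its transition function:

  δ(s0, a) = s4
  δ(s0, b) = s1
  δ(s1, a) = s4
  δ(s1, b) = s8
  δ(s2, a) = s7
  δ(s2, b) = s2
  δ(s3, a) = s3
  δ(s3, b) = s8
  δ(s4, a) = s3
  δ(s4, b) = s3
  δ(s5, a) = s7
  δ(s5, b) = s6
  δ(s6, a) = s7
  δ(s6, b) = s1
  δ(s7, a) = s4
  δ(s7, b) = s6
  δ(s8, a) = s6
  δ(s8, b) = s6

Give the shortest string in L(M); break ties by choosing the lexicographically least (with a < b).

A breadth-first search from s0 reaches an accepting state first via the path s0 → s1 → s8 → s6 on input bba.
No string of length < 3 is accepted (BFS exhausts all shorter strings without reaching an accepting state), and bba is the lexicographically least accepting string of length 3.

bba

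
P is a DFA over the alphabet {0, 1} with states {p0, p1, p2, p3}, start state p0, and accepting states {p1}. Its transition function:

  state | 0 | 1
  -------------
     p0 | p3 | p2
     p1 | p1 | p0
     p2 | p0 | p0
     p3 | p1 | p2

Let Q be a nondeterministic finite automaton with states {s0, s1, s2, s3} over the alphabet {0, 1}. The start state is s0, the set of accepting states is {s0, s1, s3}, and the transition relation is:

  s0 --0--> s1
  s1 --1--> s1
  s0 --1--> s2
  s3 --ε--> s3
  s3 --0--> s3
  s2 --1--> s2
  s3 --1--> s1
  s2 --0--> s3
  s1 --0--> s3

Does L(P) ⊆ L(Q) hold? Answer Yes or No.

Yes

Exploring the product automaton P × Q from the start pair (p0, s0), following both machines on each input symbol, reaches 9 state pairs: (p0, s0), (p3, s1), (p2, s2), (p1, s3), (p2, s1), (p0, s3), (p0, s2), (p0, s1), (p3, s3).
P accepts in {p1} and Q accepts in {s0, s1, s3}. The reachable pairs whose P-component is accepting are (p1, s3); in each of them the Q-component is accepting too, so the product for L(P) \ L(Q) (P-component accepting, Q-component rejecting) has no reachable accepting pair and the difference is empty.
Hence every string in L(P) is also in L(Q).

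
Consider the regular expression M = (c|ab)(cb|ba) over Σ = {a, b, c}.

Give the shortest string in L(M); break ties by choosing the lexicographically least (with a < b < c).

cba

By inspection of the expression, no string of length less than 3 matches, and cba is the lexicographically first match of length 3.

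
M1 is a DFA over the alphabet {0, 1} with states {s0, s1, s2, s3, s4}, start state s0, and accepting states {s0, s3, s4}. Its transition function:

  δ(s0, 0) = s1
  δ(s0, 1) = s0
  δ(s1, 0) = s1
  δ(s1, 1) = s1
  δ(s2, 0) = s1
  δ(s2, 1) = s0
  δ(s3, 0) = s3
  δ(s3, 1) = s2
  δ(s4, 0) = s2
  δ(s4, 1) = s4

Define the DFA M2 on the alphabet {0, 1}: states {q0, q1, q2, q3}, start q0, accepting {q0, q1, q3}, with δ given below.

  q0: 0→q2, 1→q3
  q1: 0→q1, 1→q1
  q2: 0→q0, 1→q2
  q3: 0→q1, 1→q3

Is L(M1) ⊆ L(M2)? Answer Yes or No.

Exploring the product automaton M1 × M2 from the start pair (s0, q0), following both machines on each input symbol, reaches 6 state pairs: (s0, q0), (s1, q2), (s0, q3), (s1, q0), (s1, q1), (s1, q3).
M1 accepts in {s0, s3, s4} and M2 accepts in {q0, q1, q3}. The reachable pairs whose M1-component is accepting are (s0, q0), (s0, q3); in each of them the M2-component is accepting too, so the product for L(M1) \ L(M2) (M1-component accepting, M2-component rejecting) has no reachable accepting pair and the difference is empty.
Hence every string in L(M1) is also in L(M2).

Yes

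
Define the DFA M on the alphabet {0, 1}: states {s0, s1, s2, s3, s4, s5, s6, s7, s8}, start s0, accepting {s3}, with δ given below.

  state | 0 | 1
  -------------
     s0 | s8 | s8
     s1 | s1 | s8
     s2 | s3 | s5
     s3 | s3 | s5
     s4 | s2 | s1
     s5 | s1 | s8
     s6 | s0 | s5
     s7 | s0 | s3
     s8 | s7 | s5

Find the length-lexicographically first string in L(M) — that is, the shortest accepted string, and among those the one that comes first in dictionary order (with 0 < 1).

A breadth-first search from s0 reaches an accepting state first via the path s0 → s8 → s7 → s3 on input 001.
No string of length < 3 is accepted (BFS exhausts all shorter strings without reaching an accepting state), and 001 is the lexicographically least accepting string of length 3.

001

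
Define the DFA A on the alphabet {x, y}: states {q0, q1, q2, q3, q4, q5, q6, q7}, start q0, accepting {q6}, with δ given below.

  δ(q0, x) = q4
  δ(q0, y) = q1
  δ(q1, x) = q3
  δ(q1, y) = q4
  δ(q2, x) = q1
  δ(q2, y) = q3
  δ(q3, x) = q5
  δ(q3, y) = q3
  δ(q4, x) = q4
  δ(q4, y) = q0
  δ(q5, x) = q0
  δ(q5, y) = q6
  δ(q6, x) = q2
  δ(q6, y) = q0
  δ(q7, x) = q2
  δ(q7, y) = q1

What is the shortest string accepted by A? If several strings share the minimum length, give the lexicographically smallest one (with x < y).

yxxy

A breadth-first search from q0 reaches an accepting state first via the path q0 → q1 → q3 → q5 → q6 on input yxxy.
No string of length < 4 is accepted (BFS exhausts all shorter strings without reaching an accepting state), and yxxy is the lexicographically least accepting string of length 4.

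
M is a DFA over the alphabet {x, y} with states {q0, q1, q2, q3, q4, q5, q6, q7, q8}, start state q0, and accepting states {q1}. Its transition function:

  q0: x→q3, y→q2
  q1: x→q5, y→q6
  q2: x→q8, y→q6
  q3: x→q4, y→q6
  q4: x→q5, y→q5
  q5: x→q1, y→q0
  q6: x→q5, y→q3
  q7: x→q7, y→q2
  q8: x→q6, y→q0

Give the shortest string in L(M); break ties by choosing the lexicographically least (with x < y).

A breadth-first search from q0 reaches an accepting state first via the path q0 → q3 → q4 → q5 → q1 on input xxxx.
No string of length < 4 is accepted (BFS exhausts all shorter strings without reaching an accepting state), and xxxx is the lexicographically least accepting string of length 4.

xxxx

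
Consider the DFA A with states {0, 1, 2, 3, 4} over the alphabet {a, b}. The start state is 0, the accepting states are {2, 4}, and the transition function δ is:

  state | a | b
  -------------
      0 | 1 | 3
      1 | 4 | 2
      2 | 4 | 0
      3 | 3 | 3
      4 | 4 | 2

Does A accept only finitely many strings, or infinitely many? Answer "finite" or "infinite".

State 0 is reachable from the start and can reach an accepting state, and it lies on the cycle 0 → 1 → 2 → 0.
Traversing that cycle any number of times yields accepted strings of unbounded length, so the language is infinite.

infinite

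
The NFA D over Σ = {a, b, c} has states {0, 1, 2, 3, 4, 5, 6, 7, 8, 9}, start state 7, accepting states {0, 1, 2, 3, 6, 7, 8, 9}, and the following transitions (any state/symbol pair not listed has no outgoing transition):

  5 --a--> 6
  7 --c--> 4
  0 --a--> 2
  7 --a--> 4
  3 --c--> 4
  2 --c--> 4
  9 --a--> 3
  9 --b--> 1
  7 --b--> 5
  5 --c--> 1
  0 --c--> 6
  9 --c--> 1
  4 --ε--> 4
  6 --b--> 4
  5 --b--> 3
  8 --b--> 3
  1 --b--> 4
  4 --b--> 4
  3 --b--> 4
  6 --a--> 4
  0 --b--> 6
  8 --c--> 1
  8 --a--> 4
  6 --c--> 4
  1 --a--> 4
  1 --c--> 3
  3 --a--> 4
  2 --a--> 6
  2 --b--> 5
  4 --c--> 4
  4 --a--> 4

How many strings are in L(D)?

The useful subgraph on states {1, 3, 5, 6, 7} is acyclic, so L(D) is finite; the longest accepting path visits 4 useful states, giving maximum string length 3.
Counting accepting paths from 7 by length: 1 of length 0, 3 of length 2, 1 of length 3. Total 5.

5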